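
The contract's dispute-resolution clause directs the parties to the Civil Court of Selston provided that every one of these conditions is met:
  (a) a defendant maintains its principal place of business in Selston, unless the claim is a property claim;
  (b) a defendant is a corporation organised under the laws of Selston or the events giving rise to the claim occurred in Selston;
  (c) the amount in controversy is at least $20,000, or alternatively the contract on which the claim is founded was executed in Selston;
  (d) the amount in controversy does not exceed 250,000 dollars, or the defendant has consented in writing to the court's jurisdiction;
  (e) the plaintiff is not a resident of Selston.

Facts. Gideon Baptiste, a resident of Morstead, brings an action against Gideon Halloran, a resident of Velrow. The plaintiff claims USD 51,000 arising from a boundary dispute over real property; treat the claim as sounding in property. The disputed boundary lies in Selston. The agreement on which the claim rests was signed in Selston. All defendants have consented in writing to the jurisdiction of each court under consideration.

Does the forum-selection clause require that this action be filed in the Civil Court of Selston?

Yes

The Civil Court of Selston:
  (a) No defendant is a corporation. However, the claim is a property claim, so the 'unless' proviso supplies this condition. Condition met.
  (b) The operative events occurred in Selston, which satisfies one of the alternatives. Met.
  (c) The amount in controversy is $51,000, which meets the USD 20,000 floor, which satisfies one of the alternatives. Satisfied.
  (d) The amount in controversy is USD 51,000, within the USD 250,000 ceiling — that alternative is enough. Satisfied.
  (e) The plaintiff resides in Morstead, which is not Selston. Condition met.
  → Forum clause is triggered.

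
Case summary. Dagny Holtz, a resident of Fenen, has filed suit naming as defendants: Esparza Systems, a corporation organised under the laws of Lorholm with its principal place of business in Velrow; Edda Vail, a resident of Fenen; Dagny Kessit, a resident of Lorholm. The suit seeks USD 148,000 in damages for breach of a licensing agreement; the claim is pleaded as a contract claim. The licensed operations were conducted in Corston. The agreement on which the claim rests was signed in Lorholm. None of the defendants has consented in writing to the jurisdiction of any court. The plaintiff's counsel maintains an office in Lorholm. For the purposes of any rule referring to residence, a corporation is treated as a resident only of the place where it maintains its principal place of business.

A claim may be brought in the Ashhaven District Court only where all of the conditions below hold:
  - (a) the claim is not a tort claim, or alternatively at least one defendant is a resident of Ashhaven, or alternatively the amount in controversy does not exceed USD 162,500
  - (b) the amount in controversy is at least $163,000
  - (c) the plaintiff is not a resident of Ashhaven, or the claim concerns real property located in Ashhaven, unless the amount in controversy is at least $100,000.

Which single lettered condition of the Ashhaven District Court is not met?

(b)

The Ashhaven District Court:
  (a) The claim is a contract claim, not a tort claim, which satisfies one of the alternatives. Condition met.
  (b) The amount in controversy is 148,000 dollars, below the 163,000 dollars floor. Not satisfied.
  (c) The plaintiff resides in Fenen, which is not Ashhaven, which satisfies one of the alternatives. Condition met.
Only condition (b) fails.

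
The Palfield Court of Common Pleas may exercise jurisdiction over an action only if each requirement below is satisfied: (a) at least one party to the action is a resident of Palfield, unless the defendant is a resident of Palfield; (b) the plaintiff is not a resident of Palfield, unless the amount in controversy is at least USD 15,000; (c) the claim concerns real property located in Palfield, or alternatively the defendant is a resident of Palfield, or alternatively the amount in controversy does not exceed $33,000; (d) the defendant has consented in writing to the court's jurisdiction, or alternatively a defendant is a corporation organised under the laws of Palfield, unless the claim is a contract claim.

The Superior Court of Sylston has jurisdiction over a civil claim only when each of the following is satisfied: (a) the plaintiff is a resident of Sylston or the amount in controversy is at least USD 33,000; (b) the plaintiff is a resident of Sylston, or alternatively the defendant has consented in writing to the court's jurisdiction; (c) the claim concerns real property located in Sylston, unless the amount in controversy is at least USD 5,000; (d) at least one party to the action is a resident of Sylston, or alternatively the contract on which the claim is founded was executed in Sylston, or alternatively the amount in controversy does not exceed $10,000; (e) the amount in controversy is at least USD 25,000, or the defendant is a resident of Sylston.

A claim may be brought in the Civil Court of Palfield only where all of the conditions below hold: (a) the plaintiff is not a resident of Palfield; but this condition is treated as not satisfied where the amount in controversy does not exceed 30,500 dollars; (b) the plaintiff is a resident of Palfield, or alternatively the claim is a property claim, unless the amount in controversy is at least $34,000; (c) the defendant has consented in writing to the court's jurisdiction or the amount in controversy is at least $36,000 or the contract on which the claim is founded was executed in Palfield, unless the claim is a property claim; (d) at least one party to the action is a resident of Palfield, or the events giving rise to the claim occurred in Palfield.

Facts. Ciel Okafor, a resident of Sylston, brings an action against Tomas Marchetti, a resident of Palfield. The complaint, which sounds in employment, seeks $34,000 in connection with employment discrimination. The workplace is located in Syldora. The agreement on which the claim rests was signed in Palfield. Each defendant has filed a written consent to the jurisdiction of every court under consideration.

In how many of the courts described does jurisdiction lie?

3

The Palfield Court of Common Pleas:
  (a) Tomas Marchetti resides in Palfield. Satisfied.
  (b) The plaintiff resides in Sylston, which is not Palfield. Met.
  (c) The defendant resides in Palfield, so one alternative holds. Condition met.
  (d) Every defendant has filed written consent, so one alternative holds. Condition met.
  → Every requirement is satisfied — jurisdiction.
The Superior Court of Sylston:
  (a) The plaintiff resides in Sylston — that alternative is enough. Met.
  (b) The plaintiff resides in Sylston, so one alternative holds. Condition met.
  (c) The claim does not concern real property. The proviso rescues it, though: the amount in controversy is USD 34,000, which meets the 5,000 dollars floor. Condition met.
  (d) Ciel Okafor resides in Sylston — that alternative is enough. Condition met.
  (e) The amount in controversy is 34,000 dollars, which meets the USD 25,000 floor, which satisfies one of the alternatives. Satisfied.
  → All conditions met; jurisdiction exists.
The Civil Court of Palfield:
  (a) The plaintiff resides in Sylston, which is not Palfield. The carve-out does not apply: the amount in controversy is $34,000, above the $30,500 ceiling. Met.
  (b) The plaintiff resides in Sylston, not Palfield; the claim is an employment claim, not a property claim — no alternative holds. However, the amount in controversy is $34,000, which meets the 34,000 dollars floor, so the 'unless' proviso supplies this condition. Condition met.
  (c) Every defendant has filed written consent — that alternative is enough. Condition met.
  (d) Tomas Marchetti resides in Palfield — that alternative is enough. Satisfied.
  → Jurisdiction lies.
Courts with jurisdiction: the Palfield Court of Common Pleas, the Superior Court of Sylston, the Civil Court of Palfield — 3 in total.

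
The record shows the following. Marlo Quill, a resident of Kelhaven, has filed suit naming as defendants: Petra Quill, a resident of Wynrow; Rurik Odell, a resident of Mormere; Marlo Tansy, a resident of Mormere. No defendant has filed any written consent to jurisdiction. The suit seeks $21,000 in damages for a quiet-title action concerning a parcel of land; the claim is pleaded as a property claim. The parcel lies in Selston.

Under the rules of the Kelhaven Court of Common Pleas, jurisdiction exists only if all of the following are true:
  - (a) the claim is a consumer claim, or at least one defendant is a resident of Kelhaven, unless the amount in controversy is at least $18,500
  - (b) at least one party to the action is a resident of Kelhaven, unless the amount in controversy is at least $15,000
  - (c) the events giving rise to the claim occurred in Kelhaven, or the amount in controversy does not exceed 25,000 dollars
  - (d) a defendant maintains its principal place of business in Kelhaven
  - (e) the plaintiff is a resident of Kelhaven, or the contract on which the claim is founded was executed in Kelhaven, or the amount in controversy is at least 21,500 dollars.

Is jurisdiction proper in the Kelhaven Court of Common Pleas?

No

The Kelhaven Court of Common Pleas:
  (a) The claim is a property claim, not a consumer claim; no defendant resides in Kelhaven (they reside in Wynrow, Mormere, Mormere) — none of the alternatives is met. The proviso rescues it, though: the amount in controversy is 21,000 dollars, which meets the USD 18,500 floor. Satisfied.
  (b) Marlo Quill resides in Kelhaven. Condition met.
  (c) The amount in controversy is USD 21,000, within the $25,000 ceiling — that alternative is enough. Condition met.
  (d) No defendant is a corporation. Not met.
  (e) The plaintiff resides in Kelhaven, so this disjunct is met. Condition met.
  → At least one condition fails; no jurisdiction.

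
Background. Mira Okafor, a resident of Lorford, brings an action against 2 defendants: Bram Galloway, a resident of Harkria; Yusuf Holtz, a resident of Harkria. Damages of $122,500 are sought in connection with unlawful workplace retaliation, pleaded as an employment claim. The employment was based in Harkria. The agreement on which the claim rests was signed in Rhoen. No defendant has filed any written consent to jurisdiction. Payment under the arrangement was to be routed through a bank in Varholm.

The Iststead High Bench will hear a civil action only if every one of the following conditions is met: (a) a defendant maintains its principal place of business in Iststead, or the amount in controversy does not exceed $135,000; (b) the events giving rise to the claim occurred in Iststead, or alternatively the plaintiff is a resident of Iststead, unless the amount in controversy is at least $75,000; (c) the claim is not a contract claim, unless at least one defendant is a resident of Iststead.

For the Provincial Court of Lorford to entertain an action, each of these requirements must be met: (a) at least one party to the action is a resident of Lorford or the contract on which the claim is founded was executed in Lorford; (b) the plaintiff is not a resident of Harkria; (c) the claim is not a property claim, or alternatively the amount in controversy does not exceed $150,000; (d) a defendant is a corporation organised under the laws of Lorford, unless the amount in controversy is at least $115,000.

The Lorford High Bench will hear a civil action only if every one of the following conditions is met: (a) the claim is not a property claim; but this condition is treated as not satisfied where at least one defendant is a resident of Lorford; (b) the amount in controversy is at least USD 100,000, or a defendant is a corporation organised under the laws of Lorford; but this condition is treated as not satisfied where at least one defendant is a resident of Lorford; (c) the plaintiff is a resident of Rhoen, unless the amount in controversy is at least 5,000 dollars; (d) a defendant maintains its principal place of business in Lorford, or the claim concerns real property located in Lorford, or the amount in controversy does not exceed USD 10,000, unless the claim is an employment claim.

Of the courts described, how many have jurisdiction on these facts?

The Iststead High Bench:
  (a) The amount in controversy is 122,500 dollars, within the $135,000 ceiling, so one alternative holds. Satisfied.
  (b) The operative events occurred in Harkria, not Iststead; the plaintiff resides in Lorford, not Iststead — none of the alternatives is met. However, the amount in controversy is 122,500 dollars, which meets the $75,000 floor, so the 'unless' proviso supplies this condition. Met.
  (c) The claim is an employment claim, not a contract claim. Met.
  → The court has jurisdiction.
The Provincial Court of Lorford:
  (a) Mira Okafor resides in Lorford — that alternative is enough. Condition met.
  (b) The plaintiff resides in Lorford, which is not Harkria. Satisfied.
  (c) The claim is an employment claim, not a property claim, which satisfies one of the alternatives. Condition met.
  (d) No defendant is a corporation. But the amount in controversy is 122,500 dollars, which meets the $115,000 floor, and the 'unless' clause therefore excuses the requirement. Met.
  → Every requirement is satisfied — jurisdiction.
The Lorford High Bench:
  (a) The claim is an employment claim, not a property claim. The carve-out does not apply: no defendant resides in Lorford (they reside in Harkria, Harkria). Condition met.
  (b) The amount in controversy is USD 122,500, which meets the 100,000 dollars floor — that alternative is enough. And the carve-out is inapplicable — no defendant resides in Lorford (they reside in Harkria, Harkria). Condition met.
  (c) The plaintiff resides in Lorford, not Rhoen. However, the amount in controversy is USD 122,500, which meets the 5,000 dollars floor, so the 'unless' proviso supplies this condition. Met.
  (d) No defendant is a corporation; the claim does not concern real property; the amount in controversy is $122,500, above the 10,000 dollars ceiling — no alternative holds. But the claim is an employment claim, and the 'unless' clause therefore excuses the requirement. Met.
  → The court has jurisdiction.
Courts with jurisdiction: the Iststead High Bench, the Provincial Court of Lorford, the Lorford High Bench — 3 in total.

3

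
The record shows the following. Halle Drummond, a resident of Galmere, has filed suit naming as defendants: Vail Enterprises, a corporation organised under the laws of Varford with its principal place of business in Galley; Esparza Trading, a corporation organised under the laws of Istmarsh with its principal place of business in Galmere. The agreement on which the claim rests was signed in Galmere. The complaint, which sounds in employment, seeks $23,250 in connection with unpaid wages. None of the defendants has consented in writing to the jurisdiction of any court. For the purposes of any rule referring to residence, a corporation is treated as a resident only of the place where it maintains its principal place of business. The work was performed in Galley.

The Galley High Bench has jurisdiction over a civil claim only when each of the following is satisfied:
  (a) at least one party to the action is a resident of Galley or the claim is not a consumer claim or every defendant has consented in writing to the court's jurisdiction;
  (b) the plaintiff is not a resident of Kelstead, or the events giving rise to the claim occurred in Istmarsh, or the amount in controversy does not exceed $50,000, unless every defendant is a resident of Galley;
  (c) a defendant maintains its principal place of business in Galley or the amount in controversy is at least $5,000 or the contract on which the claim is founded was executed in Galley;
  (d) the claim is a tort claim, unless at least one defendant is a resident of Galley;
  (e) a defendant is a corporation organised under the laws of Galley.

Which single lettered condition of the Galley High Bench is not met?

(e)

The Galley High Bench:
  (a) Vail Enterprises resides in Galley, so this disjunct is met. Met.
  (b) The plaintiff resides in Galmere, which is not Kelstead, so one alternative holds. Satisfied.
  (c) Vail Enterprises has its principal place of business in Galley — that alternative is enough. Satisfied.
  (d) The claim is an employment claim, not a tort claim. However, Vail Enterprises resides in Galley, so the 'unless' proviso supplies this condition. Satisfied.
  (e) The corporate defendant(s) are organised in Istmarsh, Varford, not Galley. Not satisfied.
Only condition (e) fails.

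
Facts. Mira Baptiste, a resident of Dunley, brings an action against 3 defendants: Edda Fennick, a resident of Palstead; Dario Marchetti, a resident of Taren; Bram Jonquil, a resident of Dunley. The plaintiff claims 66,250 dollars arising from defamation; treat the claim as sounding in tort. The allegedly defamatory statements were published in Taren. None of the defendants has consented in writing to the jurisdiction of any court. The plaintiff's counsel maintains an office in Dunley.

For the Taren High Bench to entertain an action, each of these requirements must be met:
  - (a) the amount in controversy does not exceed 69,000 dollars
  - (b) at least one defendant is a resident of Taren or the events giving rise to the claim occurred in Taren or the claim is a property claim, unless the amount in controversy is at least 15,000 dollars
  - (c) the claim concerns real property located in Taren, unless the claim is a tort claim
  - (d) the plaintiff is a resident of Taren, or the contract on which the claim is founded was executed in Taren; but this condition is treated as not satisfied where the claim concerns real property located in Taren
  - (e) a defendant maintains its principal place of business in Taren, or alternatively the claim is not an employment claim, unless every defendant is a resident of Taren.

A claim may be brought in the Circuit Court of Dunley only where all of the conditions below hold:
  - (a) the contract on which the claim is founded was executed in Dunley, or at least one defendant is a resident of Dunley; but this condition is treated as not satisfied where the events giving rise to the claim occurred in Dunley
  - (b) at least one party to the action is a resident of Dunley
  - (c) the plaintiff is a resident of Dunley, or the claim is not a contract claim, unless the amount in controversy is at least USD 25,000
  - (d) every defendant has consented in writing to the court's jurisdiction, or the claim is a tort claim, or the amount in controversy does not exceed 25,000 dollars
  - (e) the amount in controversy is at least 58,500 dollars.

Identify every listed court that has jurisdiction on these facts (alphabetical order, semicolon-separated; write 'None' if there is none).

the Circuit Court of Dunley

The Taren High Bench:
  (a) The amount in controversy is USD 66,250, within the 69,000 dollars ceiling. Met.
  (b) Dario Marchetti resides in Taren — that alternative is enough. Satisfied.
  (c) The claim does not concern real property. But the claim is a tort claim, and the 'unless' clause therefore excuses the requirement. Met.
  (d) The plaintiff resides in Dunley, not Taren; no contract (and hence no place of execution) is alleged — every alternative fails. Fails.
  (e) The claim is a tort claim, not an employment claim — that alternative is enough. Satisfied.
  → No jurisdiction.
The Circuit Court of Dunley:
  (a) Bram Jonquil resides in Dunley — that alternative is enough. The exception is not triggered, since the operative events occurred in Taren, not Dunley. Satisfied.
  (b) Mira Baptiste resides in Dunley. Condition met.
  (c) The plaintiff resides in Dunley, so one alternative holds. Met.
  (d) The claim is a tort claim, so one alternative holds. Condition met.
  (e) The amount in controversy is USD 66,250, which meets the USD 58,500 floor. Met.
  → Jurisdiction lies.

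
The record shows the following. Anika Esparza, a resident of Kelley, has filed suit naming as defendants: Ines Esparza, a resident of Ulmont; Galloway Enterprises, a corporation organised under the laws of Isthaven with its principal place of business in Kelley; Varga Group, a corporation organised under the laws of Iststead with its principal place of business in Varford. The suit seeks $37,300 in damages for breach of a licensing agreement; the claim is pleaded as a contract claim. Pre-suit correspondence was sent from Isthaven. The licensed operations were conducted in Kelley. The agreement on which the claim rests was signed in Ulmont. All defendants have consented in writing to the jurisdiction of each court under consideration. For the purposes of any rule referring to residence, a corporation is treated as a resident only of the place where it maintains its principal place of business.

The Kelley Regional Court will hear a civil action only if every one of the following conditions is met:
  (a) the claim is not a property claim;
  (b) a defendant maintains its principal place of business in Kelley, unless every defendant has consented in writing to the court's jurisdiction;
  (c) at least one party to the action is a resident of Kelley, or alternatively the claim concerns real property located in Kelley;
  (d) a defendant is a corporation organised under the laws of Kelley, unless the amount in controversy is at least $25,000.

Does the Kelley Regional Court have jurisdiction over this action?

The Kelley Regional Court:
  (a) The claim is a contract claim, not a property claim. Met.
  (b) Galloway Enterprises has its principal place of business in Kelley. Condition met.
  (c) Anika Esparza resides in Kelley, so this disjunct is met. Condition met.
  (d) The corporate defendant(s) are organised in Isthaven, Iststead, not Kelley. However, the amount in controversy is 37,300 dollars, which meets the $25,000 floor, so the 'unless' proviso supplies this condition. Met.
  → Jurisdiction lies.

Yes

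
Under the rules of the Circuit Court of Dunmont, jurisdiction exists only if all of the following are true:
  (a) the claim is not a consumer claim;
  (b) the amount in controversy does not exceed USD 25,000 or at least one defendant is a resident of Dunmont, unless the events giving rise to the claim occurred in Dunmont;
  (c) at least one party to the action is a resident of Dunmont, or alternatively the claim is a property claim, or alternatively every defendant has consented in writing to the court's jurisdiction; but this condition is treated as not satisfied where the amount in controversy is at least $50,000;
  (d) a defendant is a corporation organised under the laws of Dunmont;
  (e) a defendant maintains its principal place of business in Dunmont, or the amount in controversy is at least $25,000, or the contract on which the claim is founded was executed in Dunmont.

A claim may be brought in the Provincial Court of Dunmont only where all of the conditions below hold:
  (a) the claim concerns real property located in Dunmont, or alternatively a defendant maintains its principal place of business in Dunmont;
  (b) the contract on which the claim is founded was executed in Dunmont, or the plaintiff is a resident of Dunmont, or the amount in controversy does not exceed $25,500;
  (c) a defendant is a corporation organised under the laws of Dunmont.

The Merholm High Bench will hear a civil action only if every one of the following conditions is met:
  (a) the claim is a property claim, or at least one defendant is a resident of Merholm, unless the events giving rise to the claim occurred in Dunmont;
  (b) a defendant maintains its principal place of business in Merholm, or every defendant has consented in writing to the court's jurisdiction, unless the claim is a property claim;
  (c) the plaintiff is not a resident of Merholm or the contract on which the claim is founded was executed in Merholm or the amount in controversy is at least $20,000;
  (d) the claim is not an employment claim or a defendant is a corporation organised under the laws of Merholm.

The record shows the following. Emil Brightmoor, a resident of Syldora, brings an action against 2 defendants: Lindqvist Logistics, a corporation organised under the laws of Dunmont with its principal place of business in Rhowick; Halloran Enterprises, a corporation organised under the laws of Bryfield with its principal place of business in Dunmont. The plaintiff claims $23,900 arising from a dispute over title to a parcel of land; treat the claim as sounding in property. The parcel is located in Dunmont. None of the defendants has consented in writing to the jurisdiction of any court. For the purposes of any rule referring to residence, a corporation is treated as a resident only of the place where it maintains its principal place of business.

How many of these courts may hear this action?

3

The Circuit Court of Dunmont:
  (a) The claim is a property claim, not a consumer claim. Met.
  (b) The amount in controversy is 23,900 dollars, within the USD 25,000 ceiling, so one alternative holds. Met.
  (c) Halloran Enterprises resides in Dunmont, which satisfies one of the alternatives. The carve-out does not apply: the amount in controversy is USD 23,900, below the 50,000 dollars floor. Condition met.
  (d) Lindqvist Logistics is organised under the laws of Dunmont. Condition met.
  (e) Halloran Enterprises has its principal place of business in Dunmont, so this disjunct is met. Condition met.
  → The court has jurisdiction.
The Provincial Court of Dunmont:
  (a) The property lies in Dunmont — that alternative is enough. Met.
  (b) The amount in controversy is USD 23,900, within the USD 25,500 ceiling — that alternative is enough. Satisfied.
  (c) Lindqvist Logistics is organised under the laws of Dunmont. Condition met.
  → Every requirement is satisfied — jurisdiction.
The Merholm High Bench:
  (a) The claim is a property claim — that alternative is enough. Met.
  (b) The corporate defendant(s) have their principal place of business in Dunmont, Rhowick, not Merholm; no such written consent has been filed — none of the alternatives is met. But the claim is a property claim, and the 'unless' clause therefore excuses the requirement. Met.
  (c) The plaintiff resides in Syldora, which is not Merholm, which satisfies one of the alternatives. Satisfied.
  (d) The claim is a property claim, not an employment claim — that alternative is enough. Condition met.
  → The court has jurisdiction.
Courts with jurisdiction: the Circuit Court of Dunmont, the Provincial Court of Dunmont, the Merholm High Bench — 3 in total.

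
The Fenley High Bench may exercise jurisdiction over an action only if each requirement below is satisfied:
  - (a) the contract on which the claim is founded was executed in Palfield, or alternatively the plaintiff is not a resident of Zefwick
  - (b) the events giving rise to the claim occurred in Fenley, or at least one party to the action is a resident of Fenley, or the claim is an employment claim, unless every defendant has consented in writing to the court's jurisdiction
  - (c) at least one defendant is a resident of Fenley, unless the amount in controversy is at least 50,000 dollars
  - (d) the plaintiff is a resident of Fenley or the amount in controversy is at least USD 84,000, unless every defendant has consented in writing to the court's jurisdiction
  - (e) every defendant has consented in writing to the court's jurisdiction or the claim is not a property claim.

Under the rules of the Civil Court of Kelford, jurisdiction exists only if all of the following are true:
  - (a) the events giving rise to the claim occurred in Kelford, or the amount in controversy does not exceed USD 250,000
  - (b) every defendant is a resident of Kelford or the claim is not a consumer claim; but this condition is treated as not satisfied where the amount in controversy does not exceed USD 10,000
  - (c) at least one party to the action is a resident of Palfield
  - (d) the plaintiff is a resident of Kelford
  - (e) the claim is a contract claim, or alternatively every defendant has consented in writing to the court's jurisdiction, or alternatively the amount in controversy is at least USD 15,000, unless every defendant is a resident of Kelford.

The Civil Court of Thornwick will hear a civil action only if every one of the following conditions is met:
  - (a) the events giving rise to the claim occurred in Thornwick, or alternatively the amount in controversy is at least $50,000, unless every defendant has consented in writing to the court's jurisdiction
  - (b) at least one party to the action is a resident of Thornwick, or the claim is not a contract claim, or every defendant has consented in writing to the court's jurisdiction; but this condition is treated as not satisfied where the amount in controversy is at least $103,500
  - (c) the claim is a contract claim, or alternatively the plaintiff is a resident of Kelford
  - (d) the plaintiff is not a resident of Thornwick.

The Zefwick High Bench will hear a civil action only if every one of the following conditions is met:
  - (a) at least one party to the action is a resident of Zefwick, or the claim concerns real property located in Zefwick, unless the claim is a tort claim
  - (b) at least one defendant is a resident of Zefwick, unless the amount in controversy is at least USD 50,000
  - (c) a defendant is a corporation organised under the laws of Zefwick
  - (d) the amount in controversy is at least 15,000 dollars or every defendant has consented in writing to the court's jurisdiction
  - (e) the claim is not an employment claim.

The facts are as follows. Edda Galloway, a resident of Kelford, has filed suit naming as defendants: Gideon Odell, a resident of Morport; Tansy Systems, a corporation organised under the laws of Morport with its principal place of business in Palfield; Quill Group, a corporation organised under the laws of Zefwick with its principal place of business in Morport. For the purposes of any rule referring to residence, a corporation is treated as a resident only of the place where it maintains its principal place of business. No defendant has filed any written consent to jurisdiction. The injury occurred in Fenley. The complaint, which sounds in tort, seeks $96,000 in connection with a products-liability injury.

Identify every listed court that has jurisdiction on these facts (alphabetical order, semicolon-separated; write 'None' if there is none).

The Fenley High Bench:
  (a) The plaintiff resides in Kelford, which is not Zefwick, so one alternative holds. Condition met.
  (b) The operative events occurred in Fenley — that alternative is enough. Met.
  (c) No defendant resides in Fenley (they reside in Morport, Palfield, Morport). But the amount in controversy is USD 96,000, which meets the $50,000 floor, and the 'unless' clause therefore excuses the requirement. Satisfied.
  (d) The amount in controversy is USD 96,000, which meets the $84,000 floor, so this disjunct is met. Condition met.
  (e) The claim is a tort claim, not a property claim, so one alternative holds. Condition met.
  → Jurisdiction lies.
The Civil Court of Kelford:
  (a) The amount in controversy is USD 96,000, within the 250,000 dollars ceiling — that alternative is enough. Satisfied.
  (b) The claim is a tort claim, not a consumer claim — that alternative is enough. And the carve-out is inapplicable — the amount in controversy is USD 96,000, above the USD 10,000 ceiling. Condition met.
  (c) Tansy Systems resides in Palfield. Met.
  (d) The plaintiff resides in Kelford. Met.
  (e) The amount in controversy is USD 96,000, which meets the 15,000 dollars floor, so one alternative holds. Condition met.
  → Every requirement is satisfied — jurisdiction.
The Civil Court of Thornwick:
  (a) The amount in controversy is 96,000 dollars, which meets the USD 50,000 floor — that alternative is enough. Met.
  (b) The claim is a tort claim, not a contract claim, which satisfies one of the alternatives. The carve-out does not apply: the amount in controversy is $96,000, below the $103,500 floor. Condition met.
  (c) The plaintiff resides in Kelford, so one alternative holds. Met.
  (d) The plaintiff resides in Kelford, which is not Thornwick. Condition met.
  → Every requirement is satisfied — jurisdiction.
The Zefwick High Bench:
  (a) No party resides in Zefwick; the claim does not concern real property — no alternative holds. But the claim is a tort claim, and the 'unless' clause therefore excuses the requirement. Condition met.
  (b) No defendant resides in Zefwick (they reside in Morport, Palfield, Morport). But the amount in controversy is $96,000, which meets the $50,000 floor, and the 'unless' clause therefore excuses the requirement. Condition met.
  (c) Quill Group is organised under the laws of Zefwick. Satisfied.
  (d) The amount in controversy is USD 96,000, which meets the USD 15,000 floor, so one alternative holds. Satisfied.
  (e) The claim is a tort claim, not an employment claim. Satisfied.
  → Every requirement is satisfied — jurisdiction.

the Civil Court of Kelford; the Civil Court of Thornwick; the Fenley High Bench; the Zefwick High Bench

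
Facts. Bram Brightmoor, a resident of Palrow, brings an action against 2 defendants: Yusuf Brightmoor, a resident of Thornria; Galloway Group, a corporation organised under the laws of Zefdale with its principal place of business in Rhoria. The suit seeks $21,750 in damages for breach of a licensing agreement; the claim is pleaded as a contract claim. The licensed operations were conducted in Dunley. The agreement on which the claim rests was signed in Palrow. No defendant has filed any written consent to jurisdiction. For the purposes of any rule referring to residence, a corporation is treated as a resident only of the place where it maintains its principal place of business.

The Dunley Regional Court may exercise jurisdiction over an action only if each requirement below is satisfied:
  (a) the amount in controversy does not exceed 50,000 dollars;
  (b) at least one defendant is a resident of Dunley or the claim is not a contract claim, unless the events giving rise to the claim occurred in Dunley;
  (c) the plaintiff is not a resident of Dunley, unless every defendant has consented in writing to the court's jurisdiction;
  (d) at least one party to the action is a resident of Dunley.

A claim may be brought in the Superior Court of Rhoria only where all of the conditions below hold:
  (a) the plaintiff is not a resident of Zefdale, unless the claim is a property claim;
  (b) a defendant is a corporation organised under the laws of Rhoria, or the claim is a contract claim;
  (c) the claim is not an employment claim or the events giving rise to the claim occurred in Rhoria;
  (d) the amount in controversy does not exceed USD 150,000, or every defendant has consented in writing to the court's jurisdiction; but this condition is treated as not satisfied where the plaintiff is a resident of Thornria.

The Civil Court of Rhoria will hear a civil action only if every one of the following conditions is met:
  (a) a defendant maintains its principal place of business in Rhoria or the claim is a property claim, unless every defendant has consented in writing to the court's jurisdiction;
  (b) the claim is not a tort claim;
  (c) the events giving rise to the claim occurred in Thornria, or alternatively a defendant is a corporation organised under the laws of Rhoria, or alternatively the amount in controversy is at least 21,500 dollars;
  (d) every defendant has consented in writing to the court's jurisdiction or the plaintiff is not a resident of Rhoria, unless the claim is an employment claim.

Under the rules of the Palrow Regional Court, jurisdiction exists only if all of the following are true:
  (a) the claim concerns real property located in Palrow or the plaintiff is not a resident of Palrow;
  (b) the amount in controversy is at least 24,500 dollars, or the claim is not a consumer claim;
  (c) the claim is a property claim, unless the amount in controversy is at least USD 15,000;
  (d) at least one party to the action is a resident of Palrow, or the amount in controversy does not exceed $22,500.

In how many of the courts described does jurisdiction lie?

2

The Dunley Regional Court:
  (a) The amount in controversy is $21,750, within the 50,000 dollars ceiling. Condition met.
  (b) No defendant resides in Dunley (they reside in Thornria, Rhoria); the claim is a contract claim — every alternative fails. The proviso rescues it, though: the operative events occurred in Dunley. Met.
  (c) The plaintiff resides in Palrow, which is not Dunley. Satisfied.
  (d) No party resides in Dunley. Not satisfied.
  → Not every requirement is met — no jurisdiction.
The Superior Court of Rhoria:
  (a) The plaintiff resides in Palrow, which is not Zefdale. Condition met.
  (b) The claim is a contract claim, which satisfies one of the alternatives. Met.
  (c) The claim is a contract claim, not an employment claim — that alternative is enough. Met.
  (d) The amount in controversy is 21,750 dollars, within the USD 150,000 ceiling, which satisfies one of the alternatives. And the carve-out is inapplicable — the plaintiff resides in Palrow, not Thornria. Satisfied.
  → Jurisdiction lies.
The Civil Court of Rhoria:
  (a) Galloway Group has its principal place of business in Rhoria, which satisfies one of the alternatives. Met.
  (b) The claim is a contract claim, not a tort claim. Condition met.
  (c) The amount in controversy is 21,750 dollars, which meets the $21,500 floor, so one alternative holds. Met.
  (d) The plaintiff resides in Palrow, which is not Rhoria — that alternative is enough. Met.
  → All conditions met; jurisdiction exists.
The Palrow Regional Court:
  (a) The claim does not concern real property; the plaintiff resides in Palrow — none of the alternatives is met. Fails.
  (b) The claim is a contract claim, not a consumer claim — that alternative is enough. Met.
  (c) The claim is a contract claim, not a property claim. The proviso rescues it, though: the amount in controversy is $21,750, which meets the $15,000 floor. Condition met.
  (d) Bram Brightmoor resides in Palrow, so this disjunct is met. Met.
  → The court lacks jurisdiction.
Courts with jurisdiction: the Superior Court of Rhoria, the Civil Court of Rhoria — 2 in total.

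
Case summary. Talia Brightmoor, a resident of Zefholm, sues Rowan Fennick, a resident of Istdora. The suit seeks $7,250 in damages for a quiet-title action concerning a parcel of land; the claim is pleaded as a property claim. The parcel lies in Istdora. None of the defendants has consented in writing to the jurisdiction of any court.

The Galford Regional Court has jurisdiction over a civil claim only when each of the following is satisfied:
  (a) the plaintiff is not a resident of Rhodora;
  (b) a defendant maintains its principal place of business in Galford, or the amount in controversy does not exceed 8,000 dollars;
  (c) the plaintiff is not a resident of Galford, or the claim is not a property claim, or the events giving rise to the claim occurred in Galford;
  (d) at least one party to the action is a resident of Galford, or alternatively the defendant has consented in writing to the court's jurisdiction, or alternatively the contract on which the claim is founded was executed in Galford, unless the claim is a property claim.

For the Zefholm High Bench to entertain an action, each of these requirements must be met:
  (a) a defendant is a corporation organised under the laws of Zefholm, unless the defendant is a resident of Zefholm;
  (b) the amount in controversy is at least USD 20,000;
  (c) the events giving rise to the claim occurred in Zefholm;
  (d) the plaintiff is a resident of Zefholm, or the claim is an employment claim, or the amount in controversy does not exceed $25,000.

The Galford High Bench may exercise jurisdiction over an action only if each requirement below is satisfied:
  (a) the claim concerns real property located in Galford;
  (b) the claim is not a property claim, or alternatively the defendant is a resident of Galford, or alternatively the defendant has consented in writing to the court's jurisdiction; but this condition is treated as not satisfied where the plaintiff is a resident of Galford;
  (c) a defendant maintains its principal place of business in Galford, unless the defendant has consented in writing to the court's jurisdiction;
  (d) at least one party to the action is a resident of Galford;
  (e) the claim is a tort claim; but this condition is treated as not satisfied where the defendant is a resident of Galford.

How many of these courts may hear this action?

1

The Galford Regional Court:
  (a) The plaintiff resides in Zefholm, which is not Rhodora. Condition met.
  (b) The amount in controversy is 7,250 dollars, within the $8,000 ceiling, so this disjunct is met. Satisfied.
  (c) The plaintiff resides in Zefholm, which is not Galford — that alternative is enough. Condition met.
  (d) No party resides in Galford; no such written consent has been filed; no contract (and hence no place of execution) is alleged — every alternative fails. The proviso rescues it, though: the claim is a property claim. Condition met.
  → Jurisdiction lies.
The Zefholm High Bench:
  (a) No defendant is a corporation. And the defendant resides in Istdora, not Zefholm, so the proviso does not save it. Not satisfied.
  (b) The amount in controversy is $7,250, below the USD 20,000 floor. Not met.
  (c) The operative events occurred in Istdora, not Zefholm. Not met.
  (d) The plaintiff resides in Zefholm — that alternative is enough. Met.
  → No jurisdiction.
The Galford High Bench:
  (a) The property lies in Istdora, not Galford. Not satisfied.
  (b) The claim is a property claim; the defendant resides in Istdora, not Galford; no such written consent has been filed — none of the alternatives is met. Not met.
  (c) No defendant is a corporation. Nor does the 'unless' clause help: no such written consent has been filed. Not met.
  (d) No party resides in Galford. Not satisfied.
  (e) The claim is a property claim, not a tort claim. Not satisfied.
  → Not every requirement is met — no jurisdiction.
Courts with jurisdiction: the Galford Regional Court — 1 in total.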